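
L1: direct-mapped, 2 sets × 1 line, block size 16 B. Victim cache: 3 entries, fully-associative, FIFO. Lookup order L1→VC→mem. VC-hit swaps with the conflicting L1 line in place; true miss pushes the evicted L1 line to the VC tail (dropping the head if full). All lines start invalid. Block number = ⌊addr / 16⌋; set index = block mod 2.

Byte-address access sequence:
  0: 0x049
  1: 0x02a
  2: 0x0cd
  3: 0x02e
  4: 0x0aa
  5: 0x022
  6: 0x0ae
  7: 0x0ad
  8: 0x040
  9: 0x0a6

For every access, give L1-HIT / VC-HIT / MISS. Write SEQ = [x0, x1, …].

0: 0x49 (blk 4, set 0) → MISS  vc=[]
1: 0x2a (blk 2, set 0) → MISS  vc=[4]
2: 0xcd (blk 12, set 0) → MISS  vc=[4, 2]
3: 0x2e (blk 2, set 0) → VC-HIT  vc=[4, 12]
4: 0xaa (blk 10, set 0) → MISS  vc=[4, 12, 2]
5: 0x22 (blk 2, set 0) → VC-HIT  vc=[4, 12, 10]
6: 0xae (blk 10, set 0) → VC-HIT  vc=[4, 12, 2]
7: 0xad (blk 10, set 0) → L1-HIT  vc=[4, 12, 2]
8: 0x40 (blk 4, set 0) → VC-HIT  vc=[10, 12, 2]
9: 0xa6 (blk 10, set 0) → VC-HIT  vc=[4, 12, 2]

SEQ = [MISS, MISS, MISS, VC-HIT, MISS, VC-HIT, VC-HIT, L1-HIT, VC-HIT, VC-HIT]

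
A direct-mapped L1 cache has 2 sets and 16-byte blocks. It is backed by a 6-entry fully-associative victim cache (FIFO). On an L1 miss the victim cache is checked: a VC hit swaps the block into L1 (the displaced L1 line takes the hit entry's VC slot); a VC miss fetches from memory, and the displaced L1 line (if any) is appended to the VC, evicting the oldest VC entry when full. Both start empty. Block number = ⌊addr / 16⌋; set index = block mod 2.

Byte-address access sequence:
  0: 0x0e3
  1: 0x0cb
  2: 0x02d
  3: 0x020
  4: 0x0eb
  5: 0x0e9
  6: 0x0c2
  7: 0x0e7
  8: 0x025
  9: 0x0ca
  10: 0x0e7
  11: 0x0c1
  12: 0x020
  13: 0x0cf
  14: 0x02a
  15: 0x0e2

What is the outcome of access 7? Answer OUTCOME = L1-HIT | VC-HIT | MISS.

OUTCOME = VC-HIT

0: 0xe3 (blk 14, set 0) → MISS  vc=[]
1: 0xcb (blk 12, set 0) → MISS  vc=[14]
2: 0x2d (blk 2, set 0) → MISS  vc=[14, 12]
3: 0x20 (blk 2, set 0) → L1-HIT  vc=[14, 12]
4: 0xeb (blk 14, set 0) → VC-HIT  vc=[2, 12]
5: 0xe9 (blk 14, set 0) → L1-HIT  vc=[2, 12]
6: 0xc2 (blk 12, set 0) → VC-HIT  vc=[2, 14]
7: 0xe7 (blk 14, set 0) → VC-HIT  vc=[2, 12]
8: 0x25 (blk 2, set 0) → VC-HIT  vc=[14, 12]
9: 0xca (blk 12, set 0) → VC-HIT  vc=[14, 2]
10: 0xe7 (blk 14, set 0) → VC-HIT  vc=[12, 2]
11: 0xc1 (blk 12, set 0) → VC-HIT  vc=[14, 2]
12: 0x20 (blk 2, set 0) → VC-HIT  vc=[14, 12]
13: 0xcf (blk 12, set 0) → VC-HIT  vc=[14, 2]
14: 0x2a (blk 2, set 0) → VC-HIT  vc=[14, 12]
15: 0xe2 (blk 14, set 0) → VC-HIT  vc=[2, 12]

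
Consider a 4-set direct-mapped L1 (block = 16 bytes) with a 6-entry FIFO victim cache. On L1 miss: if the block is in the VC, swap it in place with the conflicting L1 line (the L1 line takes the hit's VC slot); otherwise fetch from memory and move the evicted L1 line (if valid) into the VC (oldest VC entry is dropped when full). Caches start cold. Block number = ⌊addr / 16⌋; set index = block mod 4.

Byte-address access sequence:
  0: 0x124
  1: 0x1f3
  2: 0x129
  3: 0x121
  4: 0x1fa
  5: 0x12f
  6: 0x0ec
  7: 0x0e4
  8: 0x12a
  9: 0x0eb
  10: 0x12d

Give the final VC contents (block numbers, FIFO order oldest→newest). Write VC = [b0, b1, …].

0: 0x124 (blk 18, set 2) → MISS  vc=[]
1: 0x1f3 (blk 31, set 3) → MISS  vc=[]
2: 0x129 (blk 18, set 2) → L1-HIT  vc=[]
3: 0x121 (blk 18, set 2) → L1-HIT  vc=[]
4: 0x1fa (blk 31, set 3) → L1-HIT  vc=[]
5: 0x12f (blk 18, set 2) → L1-HIT  vc=[]
6: 0xec (blk 14, set 2) → MISS  vc=[18]
7: 0xe4 (blk 14, set 2) → L1-HIT  vc=[18]
8: 0x12a (blk 18, set 2) → VC-HIT  vc=[14]
9: 0xeb (blk 14, set 2) → VC-HIT  vc=[18]
10: 0x12d (blk 18, set 2) → VC-HIT  vc=[14]

VC = [14]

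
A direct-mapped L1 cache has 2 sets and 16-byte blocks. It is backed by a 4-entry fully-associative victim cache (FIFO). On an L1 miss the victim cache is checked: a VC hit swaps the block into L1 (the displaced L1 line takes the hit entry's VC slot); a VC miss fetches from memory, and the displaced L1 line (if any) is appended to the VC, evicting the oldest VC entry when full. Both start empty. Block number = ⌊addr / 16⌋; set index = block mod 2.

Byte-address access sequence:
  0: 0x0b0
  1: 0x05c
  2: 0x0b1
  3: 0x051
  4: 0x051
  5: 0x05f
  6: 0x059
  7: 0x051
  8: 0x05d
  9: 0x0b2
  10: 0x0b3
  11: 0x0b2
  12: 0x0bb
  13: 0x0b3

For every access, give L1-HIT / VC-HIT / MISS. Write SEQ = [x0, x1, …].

#0 0xb0→b11/s1 MISS; vc=[]
#1 0x5c→b5/s1 MISS; vc=[11]
#2 0xb1→b11/s1 VC-HIT; vc=[5]
#3 0x51→b5/s1 VC-HIT; vc=[11]
#4 0x51→b5/s1 L1-HIT; vc=[11]
#5 0x5f→b5/s1 L1-HIT; vc=[11]
#6 0x59→b5/s1 L1-HIT; vc=[11]
#7 0x51→b5/s1 L1-HIT; vc=[11]
#8 0x5d→b5/s1 L1-HIT; vc=[11]
#9 0xb2→b11/s1 VC-HIT; vc=[5]
#10 0xb3→b11/s1 L1-HIT; vc=[5]
#11 0xb2→b11/s1 L1-HIT; vc=[5]
#12 0xbb→b11/s1 L1-HIT; vc=[5]
#13 0xb3→b11/s1 L1-HIT; vc=[5]

SEQ = [MISS, MISS, VC-HIT, VC-HIT, L1-HIT, L1-HIT, L1-HIT, L1-HIT, L1-HIT, VC-HIT, L1-HIT, L1-HIT, L1-HIT, L1-HIT]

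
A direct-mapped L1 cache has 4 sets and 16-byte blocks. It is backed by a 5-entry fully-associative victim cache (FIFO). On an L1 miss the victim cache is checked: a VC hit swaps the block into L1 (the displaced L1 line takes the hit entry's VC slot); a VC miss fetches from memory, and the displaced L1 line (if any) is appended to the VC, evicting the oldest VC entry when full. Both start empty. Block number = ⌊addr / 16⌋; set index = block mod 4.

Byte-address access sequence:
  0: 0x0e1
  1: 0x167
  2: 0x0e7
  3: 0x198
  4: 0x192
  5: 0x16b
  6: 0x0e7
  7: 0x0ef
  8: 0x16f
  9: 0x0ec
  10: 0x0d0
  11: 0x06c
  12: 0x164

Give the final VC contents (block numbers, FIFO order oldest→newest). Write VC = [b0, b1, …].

VC = [6, 25, 14]

  [0] addr=0xe1 blk=14 s=2: MISS | VC []
  [1] addr=0x167 blk=22 s=2: MISS | VC [14]
  [2] addr=0xe7 blk=14 s=2: VC-HIT | VC [22]
  [3] addr=0x198 blk=25 s=1: MISS | VC [22]
  [4] addr=0x192 blk=25 s=1: L1-HIT | VC [22]
  [5] addr=0x16b blk=22 s=2: VC-HIT | VC [14]
  [6] addr=0xe7 blk=14 s=2: VC-HIT | VC [22]
  [7] addr=0xef blk=14 s=2: L1-HIT | VC [22]
  [8] addr=0x16f blk=22 s=2: VC-HIT | VC [14]
  [9] addr=0xec blk=14 s=2: VC-HIT | VC [22]
  [10] addr=0xd0 blk=13 s=1: MISS | VC [22, 25]
  [11] addr=0x6c blk=6 s=2: MISS | VC [22, 25, 14]
  [12] addr=0x164 blk=22 s=2: VC-HIT | VC [6, 25, 14]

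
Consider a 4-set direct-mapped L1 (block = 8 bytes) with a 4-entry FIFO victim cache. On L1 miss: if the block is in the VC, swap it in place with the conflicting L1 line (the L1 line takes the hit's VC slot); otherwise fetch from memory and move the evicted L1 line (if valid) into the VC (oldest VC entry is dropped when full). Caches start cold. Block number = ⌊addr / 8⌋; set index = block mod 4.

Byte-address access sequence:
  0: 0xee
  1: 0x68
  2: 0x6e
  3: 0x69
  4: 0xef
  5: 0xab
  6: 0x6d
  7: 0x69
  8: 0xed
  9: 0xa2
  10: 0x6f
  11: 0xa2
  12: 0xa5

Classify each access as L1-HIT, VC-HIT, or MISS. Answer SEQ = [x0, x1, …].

SEQ = [MISS, MISS, L1-HIT, L1-HIT, VC-HIT, MISS, VC-HIT, L1-HIT, VC-HIT, MISS, VC-HIT, L1-HIT, L1-HIT]

#0 0xee→b29/s1 MISS; vc=[]
#1 0x68→b13/s1 MISS; vc=[29]
#2 0x6e→b13/s1 L1-HIT; vc=[29]
#3 0x69→b13/s1 L1-HIT; vc=[29]
#4 0xef→b29/s1 VC-HIT; vc=[13]
#5 0xab→b21/s1 MISS; vc=[13,29]
#6 0x6d→b13/s1 VC-HIT; vc=[21,29]
#7 0x69→b13/s1 L1-HIT; vc=[21,29]
#8 0xed→b29/s1 VC-HIT; vc=[21,13]
#9 0xa2→b20/s0 MISS; vc=[21,13]
#10 0x6f→b13/s1 VC-HIT; vc=[21,29]
#11 0xa2→b20/s0 L1-HIT; vc=[21,29]
#12 0xa5→b20/s0 L1-HIT; vc=[21,29]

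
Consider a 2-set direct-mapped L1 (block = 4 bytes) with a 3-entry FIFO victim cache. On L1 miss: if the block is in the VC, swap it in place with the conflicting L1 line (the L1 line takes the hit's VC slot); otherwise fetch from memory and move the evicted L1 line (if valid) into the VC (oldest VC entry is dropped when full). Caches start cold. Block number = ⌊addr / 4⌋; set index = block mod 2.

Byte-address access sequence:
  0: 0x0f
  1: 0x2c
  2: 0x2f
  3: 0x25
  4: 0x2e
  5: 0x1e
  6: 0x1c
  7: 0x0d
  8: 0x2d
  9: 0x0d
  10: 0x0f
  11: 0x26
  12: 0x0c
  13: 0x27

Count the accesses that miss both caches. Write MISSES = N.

MISSES = 4

#0 0xf→b3/s1 MISS; vc=[]
#1 0x2c→b11/s1 MISS; vc=[3]
#2 0x2f→b11/s1 L1-HIT; vc=[3]
#3 0x25→b9/s1 MISS; vc=[3,11]
#4 0x2e→b11/s1 VC-HIT; vc=[3,9]
#5 0x1e→b7/s1 MISS; vc=[3,9,11]
#6 0x1c→b7/s1 L1-HIT; vc=[3,9,11]
#7 0xd→b3/s1 VC-HIT; vc=[7,9,11]
#8 0x2d→b11/s1 VC-HIT; vc=[7,9,3]
#9 0xd→b3/s1 VC-HIT; vc=[7,9,11]
#10 0xf→b3/s1 L1-HIT; vc=[7,9,11]
#11 0x26→b9/s1 VC-HIT; vc=[7,3,11]
#12 0xc→b3/s1 VC-HIT; vc=[7,9,11]
#13 0x27→b9/s1 VC-HIT; vc=[7,3,11]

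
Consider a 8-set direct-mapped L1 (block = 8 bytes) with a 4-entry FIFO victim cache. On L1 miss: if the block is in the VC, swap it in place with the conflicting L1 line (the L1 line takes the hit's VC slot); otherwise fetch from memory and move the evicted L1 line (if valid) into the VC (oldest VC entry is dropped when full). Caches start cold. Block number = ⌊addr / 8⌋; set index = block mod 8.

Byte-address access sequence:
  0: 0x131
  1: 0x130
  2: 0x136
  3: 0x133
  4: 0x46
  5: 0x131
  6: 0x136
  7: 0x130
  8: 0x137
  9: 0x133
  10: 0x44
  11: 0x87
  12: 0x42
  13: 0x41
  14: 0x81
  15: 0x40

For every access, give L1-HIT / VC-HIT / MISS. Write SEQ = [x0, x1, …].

SEQ = [MISS, L1-HIT, L1-HIT, L1-HIT, MISS, L1-HIT, L1-HIT, L1-HIT, L1-HIT, L1-HIT, L1-HIT, MISS, VC-HIT, L1-HIT, VC-HIT, VC-HIT]

0: 0x131 (blk 38, set 6) → MISS  vc=[]
1: 0x130 (blk 38, set 6) → L1-HIT  vc=[]
2: 0x136 (blk 38, set 6) → L1-HIT  vc=[]
3: 0x133 (blk 38, set 6) → L1-HIT  vc=[]
4: 0x46 (blk 8, set 0) → MISS  vc=[]
5: 0x131 (blk 38, set 6) → L1-HIT  vc=[]
6: 0x136 (blk 38, set 6) → L1-HIT  vc=[]
7: 0x130 (blk 38, set 6) → L1-HIT  vc=[]
8: 0x137 (blk 38, set 6) → L1-HIT  vc=[]
9: 0x133 (blk 38, set 6) → L1-HIT  vc=[]
10: 0x44 (blk 8, set 0) → L1-HIT  vc=[]
11: 0x87 (blk 16, set 0) → MISS  vc=[8]
12: 0x42 (blk 8, set 0) → VC-HIT  vc=[16]
13: 0x41 (blk 8, set 0) → L1-HIT  vc=[16]
14: 0x81 (blk 16, set 0) → VC-HIT  vc=[8]
15: 0x40 (blk 8, set 0) → VC-HIT  vc=[16]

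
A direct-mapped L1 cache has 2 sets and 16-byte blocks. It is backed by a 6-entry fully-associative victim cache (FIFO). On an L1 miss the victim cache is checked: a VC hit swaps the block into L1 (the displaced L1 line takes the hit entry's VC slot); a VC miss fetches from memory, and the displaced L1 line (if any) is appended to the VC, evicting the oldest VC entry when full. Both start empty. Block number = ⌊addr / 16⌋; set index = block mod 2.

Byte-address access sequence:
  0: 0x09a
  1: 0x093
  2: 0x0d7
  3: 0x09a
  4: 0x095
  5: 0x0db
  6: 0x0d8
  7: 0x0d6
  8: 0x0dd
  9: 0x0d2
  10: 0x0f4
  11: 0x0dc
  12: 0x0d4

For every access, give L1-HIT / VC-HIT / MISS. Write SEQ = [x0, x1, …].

#0 0x9a→b9/s1 MISS; vc=[]
#1 0x93→b9/s1 L1-HIT; vc=[]
#2 0xd7→b13/s1 MISS; vc=[9]
#3 0x9a→b9/s1 VC-HIT; vc=[13]
#4 0x95→b9/s1 L1-HIT; vc=[13]
#5 0xdb→b13/s1 VC-HIT; vc=[9]
#6 0xd8→b13/s1 L1-HIT; vc=[9]
#7 0xd6→b13/s1 L1-HIT; vc=[9]
#8 0xdd→b13/s1 L1-HIT; vc=[9]
#9 0xd2→b13/s1 L1-HIT; vc=[9]
#10 0xf4→b15/s1 MISS; vc=[9,13]
#11 0xdc→b13/s1 VC-HIT; vc=[9,15]
#12 0xd4→b13/s1 L1-HIT; vc=[9,15]

SEQ = [MISS, L1-HIT, MISS, VC-HIT, L1-HIT, VC-HIT, L1-HIT, L1-HIT, L1-HIT, L1-HIT, MISS, VC-HIT, L1-HIT]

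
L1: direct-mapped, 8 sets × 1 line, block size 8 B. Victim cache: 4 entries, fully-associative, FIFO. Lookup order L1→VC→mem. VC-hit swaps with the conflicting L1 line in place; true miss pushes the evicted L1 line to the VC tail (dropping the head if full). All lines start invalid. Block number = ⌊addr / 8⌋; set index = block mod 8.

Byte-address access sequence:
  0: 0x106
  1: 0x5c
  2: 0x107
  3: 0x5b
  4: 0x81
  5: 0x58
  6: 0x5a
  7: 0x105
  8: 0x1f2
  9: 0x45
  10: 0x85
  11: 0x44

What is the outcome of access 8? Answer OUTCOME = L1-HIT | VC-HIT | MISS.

0: 0x106 (blk 32, set 0) → MISS  vc=[]
1: 0x5c (blk 11, set 3) → MISS  vc=[]
2: 0x107 (blk 32, set 0) → L1-HIT  vc=[]
3: 0x5b (blk 11, set 3) → L1-HIT  vc=[]
4: 0x81 (blk 16, set 0) → MISS  vc=[32]
5: 0x58 (blk 11, set 3) → L1-HIT  vc=[32]
6: 0x5a (blk 11, set 3) → L1-HIT  vc=[32]
7: 0x105 (blk 32, set 0) → VC-HIT  vc=[16]
8: 0x1f2 (blk 62, set 6) → MISS  vc=[16]
9: 0x45 (blk 8, set 0) → MISS  vc=[16, 32]
10: 0x85 (blk 16, set 0) → VC-HIT  vc=[8, 32]
11: 0x44 (blk 8, set 0) → VC-HIT  vc=[16, 32]

OUTCOME = MISS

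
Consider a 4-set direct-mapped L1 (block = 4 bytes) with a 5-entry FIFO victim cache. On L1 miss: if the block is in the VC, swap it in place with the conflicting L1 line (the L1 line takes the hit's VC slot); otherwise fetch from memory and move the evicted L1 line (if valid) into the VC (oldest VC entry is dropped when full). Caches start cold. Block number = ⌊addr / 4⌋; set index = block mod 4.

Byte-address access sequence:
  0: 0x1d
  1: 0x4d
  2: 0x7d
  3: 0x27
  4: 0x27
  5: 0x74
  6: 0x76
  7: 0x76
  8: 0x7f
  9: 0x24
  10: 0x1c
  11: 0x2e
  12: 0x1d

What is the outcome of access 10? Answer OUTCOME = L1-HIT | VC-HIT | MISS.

  [0] addr=0x1d blk=7 s=3: MISS | VC []
  [1] addr=0x4d blk=19 s=3: MISS | VC [7]
  [2] addr=0x7d blk=31 s=3: MISS | VC [7, 19]
  [3] addr=0x27 blk=9 s=1: MISS | VC [7, 19]
  [4] addr=0x27 blk=9 s=1: L1-HIT | VC [7, 19]
  [5] addr=0x74 blk=29 s=1: MISS | VC [7, 19, 9]
  [6] addr=0x76 blk=29 s=1: L1-HIT | VC [7, 19, 9]
  [7] addr=0x76 blk=29 s=1: L1-HIT | VC [7, 19, 9]
  [8] addr=0x7f blk=31 s=3: L1-HIT | VC [7, 19, 9]
  [9] addr=0x24 blk=9 s=1: VC-HIT | VC [7, 19, 29]
  [10] addr=0x1c blk=7 s=3: VC-HIT | VC [31, 19, 29]
  [11] addr=0x2e blk=11 s=3: MISS | VC [31, 19, 29, 7]
  [12] addr=0x1d blk=7 s=3: VC-HIT | VC [31, 19, 29, 11]

OUTCOME = VC-HIT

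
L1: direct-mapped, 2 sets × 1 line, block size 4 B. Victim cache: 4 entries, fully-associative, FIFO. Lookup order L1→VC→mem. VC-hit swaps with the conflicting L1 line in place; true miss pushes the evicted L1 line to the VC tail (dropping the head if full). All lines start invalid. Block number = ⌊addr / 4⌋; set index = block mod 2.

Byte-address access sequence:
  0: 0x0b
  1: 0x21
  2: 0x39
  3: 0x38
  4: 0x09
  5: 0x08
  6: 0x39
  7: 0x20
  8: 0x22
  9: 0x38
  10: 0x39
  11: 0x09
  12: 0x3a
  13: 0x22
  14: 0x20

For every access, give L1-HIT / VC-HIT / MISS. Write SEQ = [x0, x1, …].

  [0] addr=0xb blk=2 s=0: MISS | VC []
  [1] addr=0x21 blk=8 s=0: MISS | VC [2]
  [2] addr=0x39 blk=14 s=0: MISS | VC [2, 8]
  [3] addr=0x38 blk=14 s=0: L1-HIT | VC [2, 8]
  [4] addr=0x9 blk=2 s=0: VC-HIT | VC [14, 8]
  [5] addr=0x8 blk=2 s=0: L1-HIT | VC [14, 8]
  [6] addr=0x39 blk=14 s=0: VC-HIT | VC [2, 8]
  [7] addr=0x20 blk=8 s=0: VC-HIT | VC [2, 14]
  [8] addr=0x22 blk=8 s=0: L1-HIT | VC [2, 14]
  [9] addr=0x38 blk=14 s=0: VC-HIT | VC [2, 8]
  [10] addr=0x39 blk=14 s=0: L1-HIT | VC [2, 8]
  [11] addr=0x9 blk=2 s=0: VC-HIT | VC [14, 8]
  [12] addr=0x3a blk=14 s=0: VC-HIT | VC [2, 8]
  [13] addr=0x22 blk=8 s=0: VC-HIT | VC [2, 14]
  [14] addr=0x20 blk=8 s=0: L1-HIT | VC [2, 14]

SEQ = [MISS, MISS, MISS, L1-HIT, VC-HIT, L1-HIT, VC-HIT, VC-HIT, L1-HIT, VC-HIT, L1-HIT, VC-HIT, VC-HIT, VC-HIT, L1-HIT]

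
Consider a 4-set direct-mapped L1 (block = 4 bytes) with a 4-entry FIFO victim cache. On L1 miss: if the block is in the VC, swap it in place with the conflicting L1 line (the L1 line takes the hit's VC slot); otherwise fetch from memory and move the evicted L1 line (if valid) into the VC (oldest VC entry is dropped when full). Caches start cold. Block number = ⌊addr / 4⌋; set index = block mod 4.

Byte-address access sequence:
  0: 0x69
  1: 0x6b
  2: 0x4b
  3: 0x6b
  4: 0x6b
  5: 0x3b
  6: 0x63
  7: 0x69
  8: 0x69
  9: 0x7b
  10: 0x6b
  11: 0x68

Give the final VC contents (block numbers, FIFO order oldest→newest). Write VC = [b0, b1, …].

0: 0x69 (blk 26, set 2) → MISS  vc=[]
1: 0x6b (blk 26, set 2) → L1-HIT  vc=[]
2: 0x4b (blk 18, set 2) → MISS  vc=[26]
3: 0x6b (blk 26, set 2) → VC-HIT  vc=[18]
4: 0x6b (blk 26, set 2) → L1-HIT  vc=[18]
5: 0x3b (blk 14, set 2) → MISS  vc=[18, 26]
6: 0x63 (blk 24, set 0) → MISS  vc=[18, 26]
7: 0x69 (blk 26, set 2) → VC-HIT  vc=[18, 14]
8: 0x69 (blk 26, set 2) → L1-HIT  vc=[18, 14]
9: 0x7b (blk 30, set 2) → MISS  vc=[18, 14, 26]
10: 0x6b (blk 26, set 2) → VC-HIT  vc=[18, 14, 30]
11: 0x68 (blk 26, set 2) → L1-HIT  vc=[18, 14, 30]

VC = [18, 14, 30]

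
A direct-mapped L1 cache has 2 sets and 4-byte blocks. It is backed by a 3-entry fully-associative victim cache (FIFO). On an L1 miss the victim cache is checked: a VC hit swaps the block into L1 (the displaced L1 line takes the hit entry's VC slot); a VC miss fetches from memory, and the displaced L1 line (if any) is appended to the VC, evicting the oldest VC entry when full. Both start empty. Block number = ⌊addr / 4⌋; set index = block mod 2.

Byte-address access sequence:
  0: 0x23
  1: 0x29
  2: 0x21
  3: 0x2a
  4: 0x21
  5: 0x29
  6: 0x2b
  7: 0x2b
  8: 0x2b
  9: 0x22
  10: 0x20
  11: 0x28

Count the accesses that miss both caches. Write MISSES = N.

#0 0x23→b8/s0 MISS; vc=[]
#1 0x29→b10/s0 MISS; vc=[8]
#2 0x21→b8/s0 VC-HIT; vc=[10]
#3 0x2a→b10/s0 VC-HIT; vc=[8]
#4 0x21→b8/s0 VC-HIT; vc=[10]
#5 0x29→b10/s0 VC-HIT; vc=[8]
#6 0x2b→b10/s0 L1-HIT; vc=[8]
#7 0x2b→b10/s0 L1-HIT; vc=[8]
#8 0x2b→b10/s0 L1-HIT; vc=[8]
#9 0x22→b8/s0 VC-HIT; vc=[10]
#10 0x20→b8/s0 L1-HIT; vc=[10]
#11 0x28→b10/s0 VC-HIT; vc=[8]

MISSES = 2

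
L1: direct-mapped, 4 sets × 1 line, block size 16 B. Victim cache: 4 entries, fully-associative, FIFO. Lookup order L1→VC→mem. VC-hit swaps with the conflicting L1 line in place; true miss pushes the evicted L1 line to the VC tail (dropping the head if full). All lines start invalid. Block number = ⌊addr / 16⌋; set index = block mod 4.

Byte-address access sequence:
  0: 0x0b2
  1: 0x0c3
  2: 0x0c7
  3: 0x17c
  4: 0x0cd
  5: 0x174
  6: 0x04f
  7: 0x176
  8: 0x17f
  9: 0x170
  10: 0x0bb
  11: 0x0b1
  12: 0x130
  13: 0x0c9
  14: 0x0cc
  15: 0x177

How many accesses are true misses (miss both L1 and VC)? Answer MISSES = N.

MISSES = 5

0: 0xb2 (blk 11, set 3) → MISS  vc=[]
1: 0xc3 (blk 12, set 0) → MISS  vc=[]
2: 0xc7 (blk 12, set 0) → L1-HIT  vc=[]
3: 0x17c (blk 23, set 3) → MISS  vc=[11]
4: 0xcd (blk 12, set 0) → L1-HIT  vc=[11]
5: 0x174 (blk 23, set 3) → L1-HIT  vc=[11]
6: 0x4f (blk 4, set 0) → MISS  vc=[11, 12]
7: 0x176 (blk 23, set 3) → L1-HIT  vc=[11, 12]
8: 0x17f (blk 23, set 3) → L1-HIT  vc=[11, 12]
9: 0x170 (blk 23, set 3) → L1-HIT  vc=[11, 12]
10: 0xbb (blk 11, set 3) → VC-HIT  vc=[23, 12]
11: 0xb1 (blk 11, set 3) → L1-HIT  vc=[23, 12]
12: 0x130 (blk 19, set 3) → MISS  vc=[23, 12, 11]
13: 0xc9 (blk 12, set 0) → VC-HIT  vc=[23, 4, 11]
14: 0xcc (blk 12, set 0) → L1-HIT  vc=[23, 4, 11]
15: 0x177 (blk 23, set 3) → VC-HIT  vc=[19, 4, 11]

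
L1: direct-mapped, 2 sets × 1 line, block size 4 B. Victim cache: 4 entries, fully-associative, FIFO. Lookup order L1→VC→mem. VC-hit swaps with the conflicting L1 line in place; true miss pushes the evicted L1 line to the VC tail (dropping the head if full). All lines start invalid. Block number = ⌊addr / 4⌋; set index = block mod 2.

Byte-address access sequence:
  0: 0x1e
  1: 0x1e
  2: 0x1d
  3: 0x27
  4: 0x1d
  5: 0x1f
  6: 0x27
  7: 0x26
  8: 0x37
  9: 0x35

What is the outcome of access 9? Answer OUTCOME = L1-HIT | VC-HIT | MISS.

OUTCOME = L1-HIT

  [0] addr=0x1e blk=7 s=1: MISS | VC []
  [1] addr=0x1e blk=7 s=1: L1-HIT | VC []
  [2] addr=0x1d blk=7 s=1: L1-HIT | VC []
  [3] addr=0x27 blk=9 s=1: MISS | VC [7]
  [4] addr=0x1d blk=7 s=1: VC-HIT | VC [9]
  [5] addr=0x1f blk=7 s=1: L1-HIT | VC [9]
  [6] addr=0x27 blk=9 s=1: VC-HIT | VC [7]
  [7] addr=0x26 blk=9 s=1: L1-HIT | VC [7]
  [8] addr=0x37 blk=13 s=1: MISS | VC [7, 9]
  [9] addr=0x35 blk=13 s=1: L1-HIT | VC [7, 9]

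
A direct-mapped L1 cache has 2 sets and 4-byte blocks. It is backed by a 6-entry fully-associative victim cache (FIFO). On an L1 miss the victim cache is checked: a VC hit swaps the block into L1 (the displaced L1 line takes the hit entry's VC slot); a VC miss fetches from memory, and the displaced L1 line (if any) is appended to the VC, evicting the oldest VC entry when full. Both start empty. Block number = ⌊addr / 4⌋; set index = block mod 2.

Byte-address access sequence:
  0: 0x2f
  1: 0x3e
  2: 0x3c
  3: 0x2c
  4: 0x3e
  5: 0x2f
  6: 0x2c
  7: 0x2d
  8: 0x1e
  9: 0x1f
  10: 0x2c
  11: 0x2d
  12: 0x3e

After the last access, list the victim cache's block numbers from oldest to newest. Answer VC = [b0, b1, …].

#0 0x2f→b11/s1 MISS; vc=[]
#1 0x3e→b15/s1 MISS; vc=[11]
#2 0x3c→b15/s1 L1-HIT; vc=[11]
#3 0x2c→b11/s1 VC-HIT; vc=[15]
#4 0x3e→b15/s1 VC-HIT; vc=[11]
#5 0x2f→b11/s1 VC-HIT; vc=[15]
#6 0x2c→b11/s1 L1-HIT; vc=[15]
#7 0x2d→b11/s1 L1-HIT; vc=[15]
#8 0x1e→b7/s1 MISS; vc=[15,11]
#9 0x1f→b7/s1 L1-HIT; vc=[15,11]
#10 0x2c→b11/s1 VC-HIT; vc=[15,7]
#11 0x2d→b11/s1 L1-HIT; vc=[15,7]
#12 0x3e→b15/s1 VC-HIT; vc=[11,7]

VC = [11, 7]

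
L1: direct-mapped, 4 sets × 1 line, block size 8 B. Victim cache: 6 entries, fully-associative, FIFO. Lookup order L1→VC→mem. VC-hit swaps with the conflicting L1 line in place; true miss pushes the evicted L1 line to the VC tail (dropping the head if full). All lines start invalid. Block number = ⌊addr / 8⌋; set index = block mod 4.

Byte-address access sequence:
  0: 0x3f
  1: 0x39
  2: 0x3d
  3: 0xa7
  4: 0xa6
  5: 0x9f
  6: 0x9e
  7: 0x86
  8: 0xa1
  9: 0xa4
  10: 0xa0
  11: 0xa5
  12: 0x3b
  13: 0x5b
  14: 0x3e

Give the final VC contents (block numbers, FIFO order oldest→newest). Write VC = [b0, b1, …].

VC = [19, 16, 11]

  [0] addr=0x3f blk=7 s=3: MISS | VC []
  [1] addr=0x39 blk=7 s=3: L1-HIT | VC []
  [2] addr=0x3d blk=7 s=3: L1-HIT | VC []
  [3] addr=0xa7 blk=20 s=0: MISS | VC []
  [4] addr=0xa6 blk=20 s=0: L1-HIT | VC []
  [5] addr=0x9f blk=19 s=3: MISS | VC [7]
  [6] addr=0x9e blk=19 s=3: L1-HIT | VC [7]
  [7] addr=0x86 blk=16 s=0: MISS | VC [7, 20]
  [8] addr=0xa1 blk=20 s=0: VC-HIT | VC [7, 16]
  [9] addr=0xa4 blk=20 s=0: L1-HIT | VC [7, 16]
  [10] addr=0xa0 blk=20 s=0: L1-HIT | VC [7, 16]
  [11] addr=0xa5 blk=20 s=0: L1-HIT | VC [7, 16]
  [12] addr=0x3b blk=7 s=3: VC-HIT | VC [19, 16]
  [13] addr=0x5b blk=11 s=3: MISS | VC [19, 16, 7]
  [14] addr=0x3e blk=7 s=3: VC-HIT | VC [19, 16, 11]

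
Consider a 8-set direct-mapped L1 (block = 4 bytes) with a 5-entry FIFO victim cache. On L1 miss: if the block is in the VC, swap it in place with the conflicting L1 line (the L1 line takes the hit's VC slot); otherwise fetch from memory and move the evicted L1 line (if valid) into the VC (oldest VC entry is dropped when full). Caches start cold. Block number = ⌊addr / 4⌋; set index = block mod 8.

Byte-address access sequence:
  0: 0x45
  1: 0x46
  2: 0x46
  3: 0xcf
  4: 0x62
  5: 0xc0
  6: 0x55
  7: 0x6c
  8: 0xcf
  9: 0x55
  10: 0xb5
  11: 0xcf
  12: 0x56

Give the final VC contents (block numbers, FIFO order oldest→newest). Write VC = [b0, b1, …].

0: 0x45 (blk 17, set 1) → MISS  vc=[]
1: 0x46 (blk 17, set 1) → L1-HIT  vc=[]
2: 0x46 (blk 17, set 1) → L1-HIT  vc=[]
3: 0xcf (blk 51, set 3) → MISS  vc=[]
4: 0x62 (blk 24, set 0) → MISS  vc=[]
5: 0xc0 (blk 48, set 0) → MISS  vc=[24]
6: 0x55 (blk 21, set 5) → MISS  vc=[24]
7: 0x6c (blk 27, set 3) → MISS  vc=[24, 51]
8: 0xcf (blk 51, set 3) → VC-HIT  vc=[24, 27]
9: 0x55 (blk 21, set 5) → L1-HIT  vc=[24, 27]
10: 0xb5 (blk 45, set 5) → MISS  vc=[24, 27, 21]
11: 0xcf (blk 51, set 3) → L1-HIT  vc=[24, 27, 21]
12: 0x56 (blk 21, set 5) → VC-HIT  vc=[24, 27, 45]

VC = [24, 27, 45]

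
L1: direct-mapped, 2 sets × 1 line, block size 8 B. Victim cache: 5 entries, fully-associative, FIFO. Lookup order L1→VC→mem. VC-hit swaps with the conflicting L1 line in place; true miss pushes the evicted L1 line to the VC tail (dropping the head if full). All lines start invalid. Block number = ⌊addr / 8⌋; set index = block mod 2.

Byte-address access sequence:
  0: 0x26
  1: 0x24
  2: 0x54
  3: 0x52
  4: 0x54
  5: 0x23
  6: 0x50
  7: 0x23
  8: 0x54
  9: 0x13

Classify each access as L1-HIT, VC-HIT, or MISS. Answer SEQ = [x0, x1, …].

  [0] addr=0x26 blk=4 s=0: MISS | VC []
  [1] addr=0x24 blk=4 s=0: L1-HIT | VC []
  [2] addr=0x54 blk=10 s=0: MISS | VC [4]
  [3] addr=0x52 blk=10 s=0: L1-HIT | VC [4]
  [4] addr=0x54 blk=10 s=0: L1-HIT | VC [4]
  [5] addr=0x23 blk=4 s=0: VC-HIT | VC [10]
  [6] addr=0x50 blk=10 s=0: VC-HIT | VC [4]
  [7] addr=0x23 blk=4 s=0: VC-HIT | VC [10]
  [8] addr=0x54 blk=10 s=0: VC-HIT | VC [4]
  [9] addr=0x13 blk=2 s=0: MISS | VC [4, 10]

SEQ = [MISS, L1-HIT, MISS, L1-HIT, L1-HIT, VC-HIT, VC-HIT, VC-HIT, VC-HIT, MISS]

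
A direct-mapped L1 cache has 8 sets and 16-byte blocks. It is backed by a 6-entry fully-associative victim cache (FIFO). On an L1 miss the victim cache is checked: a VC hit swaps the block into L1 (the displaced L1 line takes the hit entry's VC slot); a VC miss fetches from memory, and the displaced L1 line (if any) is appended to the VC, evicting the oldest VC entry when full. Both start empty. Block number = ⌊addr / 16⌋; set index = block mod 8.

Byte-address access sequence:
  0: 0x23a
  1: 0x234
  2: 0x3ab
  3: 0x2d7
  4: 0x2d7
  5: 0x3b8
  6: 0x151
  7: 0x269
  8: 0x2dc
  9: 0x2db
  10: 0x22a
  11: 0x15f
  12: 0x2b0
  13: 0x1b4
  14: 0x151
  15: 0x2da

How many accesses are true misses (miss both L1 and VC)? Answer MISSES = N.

MISSES = 9

#0 0x23a→b35/s3 MISS; vc=[]
#1 0x234→b35/s3 L1-HIT; vc=[]
#2 0x3ab→b58/s2 MISS; vc=[]
#3 0x2d7→b45/s5 MISS; vc=[]
#4 0x2d7→b45/s5 L1-HIT; vc=[]
#5 0x3b8→b59/s3 MISS; vc=[35]
#6 0x151→b21/s5 MISS; vc=[35,45]
#7 0x269→b38/s6 MISS; vc=[35,45]
#8 0x2dc→b45/s5 VC-HIT; vc=[35,21]
#9 0x2db→b45/s5 L1-HIT; vc=[35,21]
#10 0x22a→b34/s2 MISS; vc=[35,21,58]
#11 0x15f→b21/s5 VC-HIT; vc=[35,45,58]
#12 0x2b0→b43/s3 MISS; vc=[35,45,58,59]
#13 0x1b4→b27/s3 MISS; vc=[35,45,58,59,43]
#14 0x151→b21/s5 L1-HIT; vc=[35,45,58,59,43]
#15 0x2da→b45/s5 VC-HIT; vc=[35,21,58,59,43]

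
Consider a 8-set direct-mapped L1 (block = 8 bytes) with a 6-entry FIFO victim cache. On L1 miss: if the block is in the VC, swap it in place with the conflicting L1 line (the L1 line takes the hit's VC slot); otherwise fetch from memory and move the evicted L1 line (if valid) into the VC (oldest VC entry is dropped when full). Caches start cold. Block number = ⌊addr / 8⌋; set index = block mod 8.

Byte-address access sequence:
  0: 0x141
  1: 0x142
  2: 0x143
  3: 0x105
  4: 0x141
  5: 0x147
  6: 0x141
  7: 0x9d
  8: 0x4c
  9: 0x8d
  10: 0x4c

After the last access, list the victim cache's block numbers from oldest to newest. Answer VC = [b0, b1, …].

VC = [32, 17]

  [0] addr=0x141 blk=40 s=0: MISS | VC []
  [1] addr=0x142 blk=40 s=0: L1-HIT | VC []
  [2] addr=0x143 blk=40 s=0: L1-HIT | VC []
  [3] addr=0x105 blk=32 s=0: MISS | VC [40]
  [4] addr=0x141 blk=40 s=0: VC-HIT | VC [32]
  [5] addr=0x147 blk=40 s=0: L1-HIT | VC [32]
  [6] addr=0x141 blk=40 s=0: L1-HIT | VC [32]
  [7] addr=0x9d blk=19 s=3: MISS | VC [32]
  [8] addr=0x4c blk=9 s=1: MISS | VC [32]
  [9] addr=0x8d blk=17 s=1: MISS | VC [32, 9]
  [10] addr=0x4c blk=9 s=1: VC-HIT | VC [32, 17]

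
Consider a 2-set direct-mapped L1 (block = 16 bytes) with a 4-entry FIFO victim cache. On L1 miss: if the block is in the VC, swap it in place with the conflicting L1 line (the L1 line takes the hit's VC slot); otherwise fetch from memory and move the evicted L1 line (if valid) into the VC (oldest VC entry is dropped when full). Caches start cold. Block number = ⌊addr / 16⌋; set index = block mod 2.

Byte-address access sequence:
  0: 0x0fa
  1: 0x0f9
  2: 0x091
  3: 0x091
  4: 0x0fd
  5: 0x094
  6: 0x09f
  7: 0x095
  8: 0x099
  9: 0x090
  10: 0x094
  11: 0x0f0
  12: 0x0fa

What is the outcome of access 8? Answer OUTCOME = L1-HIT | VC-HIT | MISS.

  [0] addr=0xfa blk=15 s=1: MISS | VC []
  [1] addr=0xf9 blk=15 s=1: L1-HIT | VC []
  [2] addr=0x91 blk=9 s=1: MISS | VC [15]
  [3] addr=0x91 blk=9 s=1: L1-HIT | VC [15]
  [4] addr=0xfd blk=15 s=1: VC-HIT | VC [9]
  [5] addr=0x94 blk=9 s=1: VC-HIT | VC [15]
  [6] addr=0x9f blk=9 s=1: L1-HIT | VC [15]
  [7] addr=0x95 blk=9 s=1: L1-HIT | VC [15]
  [8] addr=0x99 blk=9 s=1: L1-HIT | VC [15]
  [9] addr=0x90 blk=9 s=1: L1-HIT | VC [15]
  [10] addr=0x94 blk=9 s=1: L1-HIT | VC [15]
  [11] addr=0xf0 blk=15 s=1: VC-HIT | VC [9]
  [12] addr=0xfa blk=15 s=1: L1-HIT | VC [9]

OUTCOME = L1-HIT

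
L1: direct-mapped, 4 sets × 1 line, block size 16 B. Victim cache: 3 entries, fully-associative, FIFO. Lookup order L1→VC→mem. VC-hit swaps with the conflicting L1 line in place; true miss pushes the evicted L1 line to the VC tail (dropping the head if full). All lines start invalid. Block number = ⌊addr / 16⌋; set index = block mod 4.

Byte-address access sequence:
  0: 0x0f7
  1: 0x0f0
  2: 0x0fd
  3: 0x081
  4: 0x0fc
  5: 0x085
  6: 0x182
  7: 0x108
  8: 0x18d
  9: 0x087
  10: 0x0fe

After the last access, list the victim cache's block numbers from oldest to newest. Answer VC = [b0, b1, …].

VC = [24, 16]

0: 0xf7 (blk 15, set 3) → MISS  vc=[]
1: 0xf0 (blk 15, set 3) → L1-HIT  vc=[]
2: 0xfd (blk 15, set 3) → L1-HIT  vc=[]
3: 0x81 (blk 8, set 0) → MISS  vc=[]
4: 0xfc (blk 15, set 3) → L1-HIT  vc=[]
5: 0x85 (blk 8, set 0) → L1-HIT  vc=[]
6: 0x182 (blk 24, set 0) → MISS  vc=[8]
7: 0x108 (blk 16, set 0) → MISS  vc=[8, 24]
8: 0x18d (blk 24, set 0) → VC-HIT  vc=[8, 16]
9: 0x87 (blk 8, set 0) → VC-HIT  vc=[24, 16]
10: 0xfe (blk 15, set 3) → L1-HIT  vc=[24, 16]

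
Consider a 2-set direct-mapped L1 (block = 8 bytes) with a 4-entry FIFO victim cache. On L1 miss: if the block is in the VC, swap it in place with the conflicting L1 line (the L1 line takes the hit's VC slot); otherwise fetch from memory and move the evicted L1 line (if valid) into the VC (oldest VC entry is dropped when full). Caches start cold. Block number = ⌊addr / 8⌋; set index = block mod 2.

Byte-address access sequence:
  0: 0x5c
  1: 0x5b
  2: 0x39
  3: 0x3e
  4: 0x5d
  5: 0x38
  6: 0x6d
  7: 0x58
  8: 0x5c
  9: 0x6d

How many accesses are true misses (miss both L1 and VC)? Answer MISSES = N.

  [0] addr=0x5c blk=11 s=1: MISS | VC []
  [1] addr=0x5b blk=11 s=1: L1-HIT | VC []
  [2] addr=0x39 blk=7 s=1: MISS | VC [11]
  [3] addr=0x3e blk=7 s=1: L1-HIT | VC [11]
  [4] addr=0x5d blk=11 s=1: VC-HIT | VC [7]
  [5] addr=0x38 blk=7 s=1: VC-HIT | VC [11]
  [6] addr=0x6d blk=13 s=1: MISS | VC [11, 7]
  [7] addr=0x58 blk=11 s=1: VC-HIT | VC [13, 7]
  [8] addr=0x5c blk=11 s=1: L1-HIT | VC [13, 7]
  [9] addr=0x6d blk=13 s=1: VC-HIT | VC [11, 7]

MISSES = 3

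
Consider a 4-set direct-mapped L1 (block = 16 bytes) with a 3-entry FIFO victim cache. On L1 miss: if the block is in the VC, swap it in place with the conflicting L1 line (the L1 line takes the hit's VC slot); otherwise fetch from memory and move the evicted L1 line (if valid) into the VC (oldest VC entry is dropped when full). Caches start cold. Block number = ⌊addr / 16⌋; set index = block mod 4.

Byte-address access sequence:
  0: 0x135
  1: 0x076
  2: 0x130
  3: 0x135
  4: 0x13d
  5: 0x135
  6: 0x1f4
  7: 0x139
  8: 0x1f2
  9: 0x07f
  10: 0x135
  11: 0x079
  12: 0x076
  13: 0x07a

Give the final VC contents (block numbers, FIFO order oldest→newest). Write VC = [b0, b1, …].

VC = [31, 19]

  [0] addr=0x135 blk=19 s=3: MISS | VC []
  [1] addr=0x76 blk=7 s=3: MISS | VC [19]
  [2] addr=0x130 blk=19 s=3: VC-HIT | VC [7]
  [3] addr=0x135 blk=19 s=3: L1-HIT | VC [7]
  [4] addr=0x13d blk=19 s=3: L1-HIT | VC [7]
  [5] addr=0x135 blk=19 s=3: L1-HIT | VC [7]
  [6] addr=0x1f4 blk=31 s=3: MISS | VC [7, 19]
  [7] addr=0x139 blk=19 s=3: VC-HIT | VC [7, 31]
  [8] addr=0x1f2 blk=31 s=3: VC-HIT | VC [7, 19]
  [9] addr=0x7f blk=7 s=3: VC-HIT | VC [31, 19]
  [10] addr=0x135 blk=19 s=3: VC-HIT | VC [31, 7]
  [11] addr=0x79 blk=7 s=3: VC-HIT | VC [31, 19]
  [12] addr=0x76 blk=7 s=3: L1-HIT | VC [31, 19]
  [13] addr=0x7a blk=7 s=3: L1-HIT | VC [31, 19]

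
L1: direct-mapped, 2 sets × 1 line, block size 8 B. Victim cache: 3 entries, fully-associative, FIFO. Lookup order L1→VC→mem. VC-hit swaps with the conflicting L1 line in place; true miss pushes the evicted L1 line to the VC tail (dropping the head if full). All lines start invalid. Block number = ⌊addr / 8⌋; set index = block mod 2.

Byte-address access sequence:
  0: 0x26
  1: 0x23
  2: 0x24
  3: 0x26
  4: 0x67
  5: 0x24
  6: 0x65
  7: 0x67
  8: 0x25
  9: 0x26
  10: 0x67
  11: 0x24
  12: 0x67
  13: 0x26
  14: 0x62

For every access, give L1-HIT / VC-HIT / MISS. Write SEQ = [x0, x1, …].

  [0] addr=0x26 blk=4 s=0: MISS | VC []
  [1] addr=0x23 blk=4 s=0: L1-HIT | VC []
  [2] addr=0x24 blk=4 s=0: L1-HIT | VC []
  [3] addr=0x26 blk=4 s=0: L1-HIT | VC []
  [4] addr=0x67 blk=12 s=0: MISS | VC [4]
  [5] addr=0x24 blk=4 s=0: VC-HIT | VC [12]
  [6] addr=0x65 blk=12 s=0: VC-HIT | VC [4]
  [7] addr=0x67 blk=12 s=0: L1-HIT | VC [4]
  [8] addr=0x25 blk=4 s=0: VC-HIT | VC [12]
  [9] addr=0x26 blk=4 s=0: L1-HIT | VC [12]
  [10] addr=0x67 blk=12 s=0: VC-HIT | VC [4]
  [11] addr=0x24 blk=4 s=0: VC-HIT | VC [12]
  [12] addr=0x67 blk=12 s=0: VC-HIT | VC [4]
  [13] addr=0x26 blk=4 s=0: VC-HIT | VC [12]
  [14] addr=0x62 blk=12 s=0: VC-HIT | VC [4]

SEQ = [MISS, L1-HIT, L1-HIT, L1-HIT, MISS, VC-HIT, VC-HIT, L1-HIT, VC-HIT, L1-HIT, VC-HIT, VC-HIT, VC-HIT, VC-HIT, VC-HIT]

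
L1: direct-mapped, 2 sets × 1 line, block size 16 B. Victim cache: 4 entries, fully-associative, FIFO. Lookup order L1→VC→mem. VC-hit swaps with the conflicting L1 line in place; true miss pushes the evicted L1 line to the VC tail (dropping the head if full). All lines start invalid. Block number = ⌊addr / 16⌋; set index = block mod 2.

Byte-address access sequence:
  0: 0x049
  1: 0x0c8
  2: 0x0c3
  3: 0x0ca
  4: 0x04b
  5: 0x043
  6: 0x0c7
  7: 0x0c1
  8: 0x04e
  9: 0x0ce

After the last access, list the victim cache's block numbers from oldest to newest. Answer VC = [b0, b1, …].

VC = [4]

0: 0x49 (blk 4, set 0) → MISS  vc=[]
1: 0xc8 (blk 12, set 0) → MISS  vc=[4]
2: 0xc3 (blk 12, set 0) → L1-HIT  vc=[4]
3: 0xca (blk 12, set 0) → L1-HIT  vc=[4]
4: 0x4b (blk 4, set 0) → VC-HIT  vc=[12]
5: 0x43 (blk 4, set 0) → L1-HIT  vc=[12]
6: 0xc7 (blk 12, set 0) → VC-HIT  vc=[4]
7: 0xc1 (blk 12, set 0) → L1-HIT  vc=[4]
8: 0x4e (blk 4, set 0) → VC-HIT  vc=[12]
9: 0xce (blk 12, set 0) → VC-HIT  vc=[4]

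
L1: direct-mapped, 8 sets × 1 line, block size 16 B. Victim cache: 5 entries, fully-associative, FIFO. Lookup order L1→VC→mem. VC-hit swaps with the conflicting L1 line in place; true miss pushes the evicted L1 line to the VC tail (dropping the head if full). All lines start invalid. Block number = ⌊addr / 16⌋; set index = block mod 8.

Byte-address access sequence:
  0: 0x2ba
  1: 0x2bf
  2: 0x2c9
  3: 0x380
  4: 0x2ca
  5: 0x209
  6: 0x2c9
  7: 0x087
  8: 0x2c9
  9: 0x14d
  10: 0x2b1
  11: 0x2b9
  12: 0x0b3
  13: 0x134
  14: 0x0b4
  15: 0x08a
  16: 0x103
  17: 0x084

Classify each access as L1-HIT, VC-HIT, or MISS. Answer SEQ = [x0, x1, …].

SEQ = [MISS, L1-HIT, MISS, MISS, L1-HIT, MISS, L1-HIT, MISS, L1-HIT, MISS, L1-HIT, L1-HIT, MISS, MISS, VC-HIT, L1-HIT, MISS, VC-HIT]

  [0] addr=0x2ba blk=43 s=3: MISS | VC []
  [1] addr=0x2bf blk=43 s=3: L1-HIT | VC []
  [2] addr=0x2c9 blk=44 s=4: MISS | VC []
  [3] addr=0x380 blk=56 s=0: MISS | VC []
  [4] addr=0x2ca blk=44 s=4: L1-HIT | VC []
  [5] addr=0x209 blk=32 s=0: MISS | VC [56]
  [6] addr=0x2c9 blk=44 s=4: L1-HIT | VC [56]
  [7] addr=0x87 blk=8 s=0: MISS | VC [56, 32]
  [8] addr=0x2c9 blk=44 s=4: L1-HIT | VC [56, 32]
  [9] addr=0x14d blk=20 s=4: MISS | VC [56, 32, 44]
  [10] addr=0x2b1 blk=43 s=3: L1-HIT | VC [56, 32, 44]
  [11] addr=0x2b9 blk=43 s=3: L1-HIT | VC [56, 32, 44]
  [12] addr=0xb3 blk=11 s=3: MISS | VC [56, 32, 44, 43]
  [13] addr=0x134 blk=19 s=3: MISS | VC [56, 32, 44, 43, 11]
  [14] addr=0xb4 blk=11 s=3: VC-HIT | VC [56, 32, 44, 43, 19]
  [15] addr=0x8a blk=8 s=0: L1-HIT | VC [56, 32, 44, 43, 19]
  [16] addr=0x103 blk=16 s=0: MISS | VC [32, 44, 43, 19, 8]
  [17] addr=0x84 blk=8 s=0: VC-HIT | VC [32, 44, 43, 19, 16]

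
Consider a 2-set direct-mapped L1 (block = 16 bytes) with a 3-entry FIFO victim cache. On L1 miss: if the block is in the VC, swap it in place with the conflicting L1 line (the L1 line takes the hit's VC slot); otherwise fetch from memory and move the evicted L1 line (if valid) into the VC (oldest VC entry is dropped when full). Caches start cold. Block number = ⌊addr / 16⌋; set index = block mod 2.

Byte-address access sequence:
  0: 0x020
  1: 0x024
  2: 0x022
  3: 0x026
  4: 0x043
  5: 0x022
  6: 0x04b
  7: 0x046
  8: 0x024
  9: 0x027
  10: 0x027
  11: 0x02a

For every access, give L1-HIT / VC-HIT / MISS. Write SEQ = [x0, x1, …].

SEQ = [MISS, L1-HIT, L1-HIT, L1-HIT, MISS, VC-HIT, VC-HIT, L1-HIT, VC-HIT, L1-HIT, L1-HIT, L1-HIT]

  [0] addr=0x20 blk=2 s=0: MISS | VC []
  [1] addr=0x24 blk=2 s=0: L1-HIT | VC []
  [2] addr=0x22 blk=2 s=0: L1-HIT | VC []
  [3] addr=0x26 blk=2 s=0: L1-HIT | VC []
  [4] addr=0x43 blk=4 s=0: MISS | VC [2]
  [5] addr=0x22 blk=2 s=0: VC-HIT | VC [4]
  [6] addr=0x4b blk=4 s=0: VC-HIT | VC [2]
  [7] addr=0x46 blk=4 s=0: L1-HIT | VC [2]
  [8] addr=0x24 blk=2 s=0: VC-HIT | VC [4]
  [9] addr=0x27 blk=2 s=0: L1-HIT | VC [4]
  [10] addr=0x27 blk=2 s=0: L1-HIT | VC [4]
  [11] addr=0x2a blk=2 s=0: L1-HIT | VC [4]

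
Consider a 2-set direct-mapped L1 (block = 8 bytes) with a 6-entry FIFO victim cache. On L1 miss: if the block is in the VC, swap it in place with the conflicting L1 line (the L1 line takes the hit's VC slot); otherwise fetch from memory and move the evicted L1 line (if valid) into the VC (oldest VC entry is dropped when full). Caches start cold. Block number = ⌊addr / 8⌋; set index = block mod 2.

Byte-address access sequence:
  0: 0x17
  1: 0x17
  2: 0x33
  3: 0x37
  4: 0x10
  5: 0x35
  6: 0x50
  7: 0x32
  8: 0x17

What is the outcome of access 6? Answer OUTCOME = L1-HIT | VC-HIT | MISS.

  [0] addr=0x17 blk=2 s=0: MISS | VC []
  [1] addr=0x17 blk=2 s=0: L1-HIT | VC []
  [2] addr=0x33 blk=6 s=0: MISS | VC [2]
  [3] addr=0x37 blk=6 s=0: L1-HIT | VC [2]
  [4] addr=0x10 blk=2 s=0: VC-HIT | VC [6]
  [5] addr=0x35 blk=6 s=0: VC-HIT | VC [2]
  [6] addr=0x50 blk=10 s=0: MISS | VC [2, 6]
  [7] addr=0x32 blk=6 s=0: VC-HIT | VC [2, 10]
  [8] addr=0x17 blk=2 s=0: VC-HIT | VC [6, 10]

OUTCOME = MISS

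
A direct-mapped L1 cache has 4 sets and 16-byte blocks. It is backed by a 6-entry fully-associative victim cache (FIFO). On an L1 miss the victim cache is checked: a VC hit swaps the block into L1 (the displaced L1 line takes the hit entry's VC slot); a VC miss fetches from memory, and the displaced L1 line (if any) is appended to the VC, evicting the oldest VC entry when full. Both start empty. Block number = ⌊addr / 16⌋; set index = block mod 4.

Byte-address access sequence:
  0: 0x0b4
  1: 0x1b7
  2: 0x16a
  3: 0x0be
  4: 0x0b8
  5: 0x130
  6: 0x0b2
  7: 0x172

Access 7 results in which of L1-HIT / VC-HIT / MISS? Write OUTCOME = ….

0: 0xb4 (blk 11, set 3) → MISS  vc=[]
1: 0x1b7 (blk 27, set 3) → MISS  vc=[11]
2: 0x16a (blk 22, set 2) → MISS  vc=[11]
3: 0xbe (blk 11, set 3) → VC-HIT  vc=[27]
4: 0xb8 (blk 11, set 3) → L1-HIT  vc=[27]
5: 0x130 (blk 19, set 3) → MISS  vc=[27, 11]
6: 0xb2 (blk 11, set 3) → VC-HIT  vc=[27, 19]
7: 0x172 (blk 23, set 3) → MISS  vc=[27, 19, 11]

OUTCOME = MISS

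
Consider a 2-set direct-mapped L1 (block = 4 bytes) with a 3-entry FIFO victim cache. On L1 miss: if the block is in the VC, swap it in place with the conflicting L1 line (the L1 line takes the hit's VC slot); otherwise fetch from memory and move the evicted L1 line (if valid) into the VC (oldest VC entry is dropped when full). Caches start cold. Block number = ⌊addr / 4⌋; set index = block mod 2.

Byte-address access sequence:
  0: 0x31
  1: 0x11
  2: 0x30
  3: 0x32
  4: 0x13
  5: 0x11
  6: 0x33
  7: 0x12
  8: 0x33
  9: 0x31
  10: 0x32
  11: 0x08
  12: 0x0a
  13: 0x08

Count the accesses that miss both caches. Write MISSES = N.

MISSES = 3

  [0] addr=0x31 blk=12 s=0: MISS | VC []
  [1] addr=0x11 blk=4 s=0: MISS | VC [12]
  [2] addr=0x30 blk=12 s=0: VC-HIT | VC [4]
  [3] addr=0x32 blk=12 s=0: L1-HIT | VC [4]
  [4] addr=0x13 blk=4 s=0: VC-HIT | VC [12]
  [5] addr=0x11 blk=4 s=0: L1-HIT | VC [12]
  [6] addr=0x33 blk=12 s=0: VC-HIT | VC [4]
  [7] addr=0x12 blk=4 s=0: VC-HIT | VC [12]
  [8] addr=0x33 blk=12 s=0: VC-HIT | VC [4]
  [9] addr=0x31 blk=12 s=0: L1-HIT | VC [4]
  [10] addr=0x32 blk=12 s=0: L1-HIT | VC [4]
  [11] addr=0x8 blk=2 s=0: MISS | VC [4, 12]
  [12] addr=0xa blk=2 s=0: L1-HIT | VC [4, 12]
  [13] addr=0x8 blk=2 s=0: L1-HIT | VC [4, 12]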